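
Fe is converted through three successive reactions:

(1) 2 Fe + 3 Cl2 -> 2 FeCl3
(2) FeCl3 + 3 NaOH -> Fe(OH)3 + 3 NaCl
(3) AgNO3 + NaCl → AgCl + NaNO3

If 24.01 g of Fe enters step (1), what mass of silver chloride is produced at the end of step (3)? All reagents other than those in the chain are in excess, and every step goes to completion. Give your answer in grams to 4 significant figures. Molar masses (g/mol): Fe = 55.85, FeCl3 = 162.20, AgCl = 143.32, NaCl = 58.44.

184.8 g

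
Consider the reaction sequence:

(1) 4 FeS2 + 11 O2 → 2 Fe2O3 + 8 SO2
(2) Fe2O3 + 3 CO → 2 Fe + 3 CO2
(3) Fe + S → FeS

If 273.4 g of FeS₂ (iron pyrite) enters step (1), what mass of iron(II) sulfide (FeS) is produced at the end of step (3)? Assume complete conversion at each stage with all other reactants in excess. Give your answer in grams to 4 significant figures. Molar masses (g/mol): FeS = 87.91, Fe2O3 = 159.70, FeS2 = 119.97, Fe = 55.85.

n(FeS2) = 273.4 / 119.97 = 2.2789 mol.
Reaction (1): FeS2→Fe2O3 ratio 4:2 ⇒ n(Fe2O3) = 1.1395 mol.
Reaction (2): Fe2O3→Fe ratio 1:2 ⇒ n(Fe) = 2.2789 mol.
Reaction (3): Fe→FeS ratio 1:1 ⇒ n(FeS) = 2.2789 mol.
Mass of FeS = 2.2789 × 87.91 = 200.34 g.

200.3 g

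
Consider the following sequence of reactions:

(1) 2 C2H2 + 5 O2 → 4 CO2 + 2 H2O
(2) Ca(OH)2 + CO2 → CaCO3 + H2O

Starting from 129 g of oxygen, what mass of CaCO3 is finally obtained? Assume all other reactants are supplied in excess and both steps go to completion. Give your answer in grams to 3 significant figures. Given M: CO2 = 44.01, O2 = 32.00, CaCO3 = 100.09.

323 g

n(O2) = 129.0 / 32.00 = 4.031 mol.
Step 1 gives a 5:4 ratio of O2 to CO2, so n(CO2) = 3.225 mol.
In step 2 the CO2:CaCO3 ratio is 1:1, so n(CaCO3) = 3.225 mol.
Mass of CaCO3 = 3.225 × 100.09 = 322.8 g.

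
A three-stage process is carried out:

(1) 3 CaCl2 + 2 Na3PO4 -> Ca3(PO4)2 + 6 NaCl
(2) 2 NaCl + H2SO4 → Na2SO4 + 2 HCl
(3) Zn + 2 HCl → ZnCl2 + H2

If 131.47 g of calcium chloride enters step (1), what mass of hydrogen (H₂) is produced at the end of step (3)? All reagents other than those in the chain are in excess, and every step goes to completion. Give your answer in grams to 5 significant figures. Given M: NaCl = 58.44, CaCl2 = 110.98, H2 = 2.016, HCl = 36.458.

n(CaCl2) = 131.47 / 110.98 = 1.18463 mol.
Reaction (1): CaCl2→NaCl ratio 3:6 ⇒ n(NaCl) = 2.36926 mol.
Reaction (2): NaCl→HCl ratio 2:2 ⇒ n(HCl) = 2.36926 mol.
Reaction (3): HCl→H2 ratio 2:1 ⇒ n(H2) = 1.18463 mol.
Mass of H2 = 1.18463 × 2.016 = 2.38821 g.

2.3882 g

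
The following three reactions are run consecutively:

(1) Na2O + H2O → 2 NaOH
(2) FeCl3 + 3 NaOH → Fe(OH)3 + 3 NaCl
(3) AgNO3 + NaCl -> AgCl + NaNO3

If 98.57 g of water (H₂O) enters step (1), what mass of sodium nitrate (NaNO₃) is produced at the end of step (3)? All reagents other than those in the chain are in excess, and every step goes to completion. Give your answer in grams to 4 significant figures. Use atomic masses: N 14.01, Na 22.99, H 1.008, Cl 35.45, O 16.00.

930.1 g

M(H2O) = 2(1.008) + 16.00 = 18.016 g/mol.
M(NaNO3) = 22.99 + 14.01 + 3(16.00) = 85.00 g/mol.
n(H2O) = 98.57 / 18.016 = 5.4712 mol.
Reaction (1): H2O→NaOH ratio 1:2 ⇒ n(NaOH) = 10.942 mol.
Reaction (2): NaOH→NaCl ratio 3:3 ⇒ n(NaCl) = 10.942 mol.
Reaction (3): NaCl→NaNO3 ratio 1:1 ⇒ n(NaNO3) = 10.942 mol.
Mass of NaNO3 = 10.942 × 85.00 = 930.11 g.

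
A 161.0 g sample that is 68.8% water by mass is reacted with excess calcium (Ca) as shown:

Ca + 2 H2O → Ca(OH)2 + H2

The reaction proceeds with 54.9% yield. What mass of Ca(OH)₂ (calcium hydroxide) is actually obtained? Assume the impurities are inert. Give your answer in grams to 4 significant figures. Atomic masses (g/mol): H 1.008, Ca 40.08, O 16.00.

Pure H2O available = 161.0 g × 0.688 = 110.77 g.
M(H2O) = 2(1.008) + 16.00 = 18.016 g/mol.
M(Ca(OH)2) = 40.08 + 2(16.00) + 2(1.008) = 74.096 g/mol.
n(H2O) = 110.77 g / 18.016 g/mol = 6.1483 mol.
From the equation the H2O:Ca(OH)2 mole ratio is 2:1, so n(Ca(OH)2) = 6.1483 × 1/2 = 3.0742 mol.
Mass of Ca(OH)2 = 3.0742 mol × 74.096 g/mol = 227.78 g.
Actual mass collected = 227.78 g × 0.549 = 125.05 g.

125.1 g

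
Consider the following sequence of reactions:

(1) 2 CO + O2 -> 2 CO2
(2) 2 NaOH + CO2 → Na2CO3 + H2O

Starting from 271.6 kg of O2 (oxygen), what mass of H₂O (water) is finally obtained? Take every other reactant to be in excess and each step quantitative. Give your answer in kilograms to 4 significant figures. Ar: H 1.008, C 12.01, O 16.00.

M(O2) = 2(16.00) = 32.00 g/mol.
M(H2O) = 2(1.008) + 16.00 = 18.016 g/mol.
271.6 kg = 271600 g.
n(O2) = 271600 / 32.00 = 8487.5 mol.
Step 1 gives a 1:2 ratio of O2 to CO2, so n(CO2) = 16975 mol.
In step 2 the CO2:H2O ratio is 1:1, so n(H2O) = 16975 mol.
Mass of H2O = 16975 × 18.016 = 305820 g = 305.8 kg.

305.8 kg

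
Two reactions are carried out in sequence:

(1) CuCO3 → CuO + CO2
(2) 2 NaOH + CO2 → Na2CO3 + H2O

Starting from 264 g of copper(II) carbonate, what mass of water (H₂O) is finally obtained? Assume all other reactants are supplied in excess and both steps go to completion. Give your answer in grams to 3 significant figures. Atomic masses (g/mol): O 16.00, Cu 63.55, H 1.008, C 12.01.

38.5 g

M(CuCO3) = 63.55 + 12.01 + 3(16.00) = 123.56 g/mol.
M(H2O) = 2(1.008) + 16.00 = 18.016 g/mol.
n(CuCO3) = 264.0 / 123.56 = 2.137 mol.
Step 1 gives a 1:1 ratio of CuCO3 to CO2, so n(CO2) = 2.137 mol.
In step 2 the CO2:H2O ratio is 1:1, so n(H2O) = 2.137 mol.
Mass of H2O = 2.137 × 18.016 = 38.49 g.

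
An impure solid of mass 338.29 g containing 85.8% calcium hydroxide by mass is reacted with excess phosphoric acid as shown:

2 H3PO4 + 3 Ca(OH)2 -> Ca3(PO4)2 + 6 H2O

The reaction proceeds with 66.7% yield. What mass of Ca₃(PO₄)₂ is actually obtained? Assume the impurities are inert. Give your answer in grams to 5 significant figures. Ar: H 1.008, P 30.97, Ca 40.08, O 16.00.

270.15 g

Pure Ca(OH)2 available = 338.29 g × 0.858 = 290.253 g.
M(Ca(OH)2) = 40.08 + 2(16.00) + 2(1.008) = 74.096 g/mol.
M(Ca3(PO4)2) = 3(40.08) + 2(30.97) + 8(16.00) = 310.18 g/mol.
n(Ca(OH)2) = 290.253 g / 74.096 g/mol = 3.91725 mol.
From the equation the Ca(OH)2:Ca3(PO4)2 mole ratio is 3:1, so n(Ca3(PO4)2) = 3.91725 × 1/3 = 1.30575 mol.
Mass of Ca3(PO4)2 = 1.30575 mol × 310.18 g/mol = 405.018 g.
Actual mass collected = 405.018 g × 0.667 = 270.147 g.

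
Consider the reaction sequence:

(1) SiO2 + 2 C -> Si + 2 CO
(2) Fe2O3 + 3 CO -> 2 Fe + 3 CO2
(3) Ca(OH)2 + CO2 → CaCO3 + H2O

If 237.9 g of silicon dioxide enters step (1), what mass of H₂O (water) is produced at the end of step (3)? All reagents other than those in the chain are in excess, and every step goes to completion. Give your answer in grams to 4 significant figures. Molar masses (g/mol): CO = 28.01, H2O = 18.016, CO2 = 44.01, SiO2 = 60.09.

142.7 g

n(SiO2) = 237.9 / 60.09 = 3.9591 mol.
Reaction (1): SiO2→CO ratio 1:2 ⇒ n(CO) = 7.9181 mol.
Reaction (2): CO→CO2 ratio 3:3 ⇒ n(CO2) = 7.9181 mol.
Reaction (3): CO2→H2O ratio 1:1 ⇒ n(H2O) = 7.9181 mol.
Mass of H2O = 7.9181 × 18.016 = 142.65 g.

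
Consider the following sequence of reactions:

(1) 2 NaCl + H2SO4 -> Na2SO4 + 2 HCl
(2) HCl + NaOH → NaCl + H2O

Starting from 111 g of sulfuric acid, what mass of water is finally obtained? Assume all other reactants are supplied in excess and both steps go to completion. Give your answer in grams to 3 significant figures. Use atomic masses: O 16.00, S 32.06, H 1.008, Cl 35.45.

M(H2SO4) = 2(1.008) + 32.06 + 4(16.00) = 98.076 g/mol.
M(H2O) = 2(1.008) + 16.00 = 18.016 g/mol.
n(H2SO4) = 111.0 / 98.076 = 1.132 mol.
Step 1 gives a 1:2 ratio of H2SO4 to HCl, so n(HCl) = 2.264 mol.
In step 2 the HCl:H2O ratio is 1:1, so n(H2O) = 2.264 mol.
Mass of H2O = 2.264 × 18.016 = 40.78 g.

40.8 g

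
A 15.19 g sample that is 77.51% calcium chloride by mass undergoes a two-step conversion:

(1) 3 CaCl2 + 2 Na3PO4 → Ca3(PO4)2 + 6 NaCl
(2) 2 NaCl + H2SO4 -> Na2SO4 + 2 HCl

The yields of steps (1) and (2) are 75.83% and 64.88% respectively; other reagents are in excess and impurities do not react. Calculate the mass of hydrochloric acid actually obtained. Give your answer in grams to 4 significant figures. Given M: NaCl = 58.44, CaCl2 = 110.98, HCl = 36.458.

Pure CaCl2 = 15.19 × 0.7751 = 11.774 g.
n(CaCl2) = 11.774 / 110.98 = 0.10609 mol.
Step 1 (CaCl2:NaCl = 3:6): theoretical n(NaCl) = 0.21218 mol; at 75.83% yield, n(NaCl) = 0.16089 mol.
Step 2 (NaCl:HCl = 2:2): theoretical n(HCl) = 0.16089 mol, so theoretical mass = 0.16089 × 36.458 = 5.8659 g.
At 64.88% yield, actual mass of HCl = 5.8659 × 0.6488 = 3.8058 g.

3.806 g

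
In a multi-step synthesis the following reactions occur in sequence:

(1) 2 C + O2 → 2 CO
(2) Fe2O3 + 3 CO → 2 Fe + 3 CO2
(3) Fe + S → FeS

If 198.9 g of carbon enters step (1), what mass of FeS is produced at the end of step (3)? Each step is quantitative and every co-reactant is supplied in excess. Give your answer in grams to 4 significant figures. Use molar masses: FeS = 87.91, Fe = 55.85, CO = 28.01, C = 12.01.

970.6 g

n(C) = 198.9 / 12.01 = 16.561 mol.
Reaction (1): C→CO ratio 2:2 ⇒ n(CO) = 16.561 mol.
Reaction (2): CO→Fe ratio 3:2 ⇒ n(Fe) = 11.041 mol.
Reaction (3): Fe→FeS ratio 1:1 ⇒ n(FeS) = 11.041 mol.
Mass of FeS = 11.041 × 87.91 = 970.60 g.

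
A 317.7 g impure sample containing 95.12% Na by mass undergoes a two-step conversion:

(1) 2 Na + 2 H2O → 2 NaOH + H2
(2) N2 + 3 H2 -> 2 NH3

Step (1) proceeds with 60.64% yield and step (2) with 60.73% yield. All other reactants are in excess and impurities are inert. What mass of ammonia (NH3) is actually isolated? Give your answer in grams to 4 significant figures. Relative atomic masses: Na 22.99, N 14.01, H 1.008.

Pure Na = 317.7 × 0.9512 = 302.20 g.
M(Na) = 22.99 g/mol.
M(NH3) = 14.01 + 3(1.008) = 17.034 g/mol.
n(Na) = 302.20 / 22.99 = 13.145 mol.
Step 1 (Na:H2 = 2:1): theoretical n(H2) = 6.5723 mol; at 60.64% yield, n(H2) = 3.9855 mol.
Step 2 (H2:NH3 = 3:2): theoretical n(NH3) = 2.6570 mol, so theoretical mass = 2.6570 × 17.034 = 45.259 g.
At 60.73% yield, actual mass of NH3 = 45.259 × 0.6073 = 27.486 g.

27.49 g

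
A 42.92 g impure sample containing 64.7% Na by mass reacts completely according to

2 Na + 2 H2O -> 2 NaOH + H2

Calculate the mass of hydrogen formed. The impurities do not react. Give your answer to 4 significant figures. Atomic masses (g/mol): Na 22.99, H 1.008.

Mass of pure Na = 42.92 g × 0.647 = 27.769 g.
M(Na) = 22.99 g/mol.
M(H2) = 2(1.008) = 2.016 g/mol.
n(Na) = 27.769 g / 22.99 g/mol = 1.2079 mol.
From the equation the Na:H2 mole ratio is 2:1, so n(H2) = 1.2079 × 1/2 = 0.60394 mol.
Mass of H2 = 0.60394 mol × 2.016 g/mol = 1.2175 g.

1.218 g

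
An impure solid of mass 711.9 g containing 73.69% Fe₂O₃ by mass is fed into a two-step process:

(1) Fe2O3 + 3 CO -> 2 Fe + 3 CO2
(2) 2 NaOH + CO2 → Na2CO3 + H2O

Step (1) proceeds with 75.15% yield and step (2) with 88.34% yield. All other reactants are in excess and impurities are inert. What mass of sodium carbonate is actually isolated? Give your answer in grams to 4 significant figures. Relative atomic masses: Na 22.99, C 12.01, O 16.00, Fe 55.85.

693.4 g

Pure Fe2O3 = 711.9 × 0.7369 = 524.60 g.
M(Fe2O3) = 2(55.85) + 3(16.00) = 159.70 g/mol.
M(Na2CO3) = 2(22.99) + 12.01 + 3(16.00) = 105.99 g/mol.
n(Fe2O3) = 524.60 / 159.70 = 3.2849 mol.
Step 1 (Fe2O3:CO2 = 1:3): theoretical n(CO2) = 9.8547 mol; at 75.15% yield, n(CO2) = 7.4058 mol.
Step 2 (CO2:Na2CO3 = 1:1): theoretical n(Na2CO3) = 7.4058 mol, so theoretical mass = 7.4058 × 105.99 = 784.94 g.
At 88.34% yield, actual mass of Na2CO3 = 784.94 × 0.8834 = 693.42 g.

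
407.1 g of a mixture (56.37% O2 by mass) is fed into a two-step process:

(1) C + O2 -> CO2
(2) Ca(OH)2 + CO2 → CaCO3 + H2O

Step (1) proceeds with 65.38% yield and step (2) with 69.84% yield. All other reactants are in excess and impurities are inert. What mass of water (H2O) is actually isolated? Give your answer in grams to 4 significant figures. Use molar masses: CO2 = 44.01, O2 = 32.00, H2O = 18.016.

58.99 g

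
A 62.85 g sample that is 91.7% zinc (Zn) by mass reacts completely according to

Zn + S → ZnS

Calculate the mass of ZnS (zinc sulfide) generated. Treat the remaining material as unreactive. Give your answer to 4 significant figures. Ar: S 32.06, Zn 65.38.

Mass of pure Zn = 62.85 g × 0.917 = 57.633 g.
M(Zn) = 65.38 g/mol.
M(ZnS) = 65.38 + 32.06 = 97.44 g/mol.
n(Zn) = 57.633 g / 65.38 g/mol = 0.88151 mol.
From the equation the Zn:ZnS mole ratio is 1:1, so n(ZnS) = 0.88151 × 1/1 = 0.88151 mol.
Mass of ZnS = 0.88151 mol × 97.44 g/mol = 85.895 g.

85.89 g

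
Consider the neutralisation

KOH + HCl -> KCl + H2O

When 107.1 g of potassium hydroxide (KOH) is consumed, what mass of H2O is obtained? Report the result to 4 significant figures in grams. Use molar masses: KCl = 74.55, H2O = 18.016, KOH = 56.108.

34.39 g

n(KOH) = 107.10 g / 56.108 g/mol = 1.9088 mol.
From the equation the KOH:H2O mole ratio is 1:1, so n(H2O) = 1.9088 × 1/1 = 1.9088 mol.
Mass of H2O = 1.9088 mol × 18.016 g/mol = 34.389 g.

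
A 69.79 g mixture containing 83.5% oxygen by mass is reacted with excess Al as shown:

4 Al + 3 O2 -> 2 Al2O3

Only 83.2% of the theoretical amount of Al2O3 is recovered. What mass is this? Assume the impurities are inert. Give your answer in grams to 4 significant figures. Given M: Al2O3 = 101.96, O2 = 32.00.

Pure O2 available = 69.79 g × 0.835 = 58.275 g.
n(O2) = 58.275 g / 32.00 g/mol = 1.8211 mol.
From the equation the O2:Al2O3 mole ratio is 3:2, so n(Al2O3) = 1.8211 × 2/3 = 1.2141 mol.
Mass of Al2O3 = 1.2141 mol × 101.96 g/mol = 123.79 g.
Actual mass collected = 123.79 g × 0.832 = 102.99 g.

103.0 g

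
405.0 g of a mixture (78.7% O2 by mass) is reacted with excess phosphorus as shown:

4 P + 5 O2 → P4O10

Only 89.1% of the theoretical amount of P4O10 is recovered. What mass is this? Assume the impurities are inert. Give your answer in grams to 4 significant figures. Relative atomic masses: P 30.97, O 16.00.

Pure O2 available = 405.0 g × 0.787 = 318.74 g.
M(O2) = 2(16.00) = 32.00 g/mol.
M(P4O10) = 4(30.97) + 10(16.00) = 283.88 g/mol.
n(O2) = 318.74 g / 32.00 g/mol = 9.9605 mol.
From the equation the O2:P4O10 mole ratio is 5:1, so n(P4O10) = 9.9605 × 1/5 = 1.9921 mol.
Mass of P4O10 = 1.9921 mol × 283.88 g/mol = 565.52 g.
Actual mass collected = 565.52 g × 0.891 = 503.87 g.

503.9 g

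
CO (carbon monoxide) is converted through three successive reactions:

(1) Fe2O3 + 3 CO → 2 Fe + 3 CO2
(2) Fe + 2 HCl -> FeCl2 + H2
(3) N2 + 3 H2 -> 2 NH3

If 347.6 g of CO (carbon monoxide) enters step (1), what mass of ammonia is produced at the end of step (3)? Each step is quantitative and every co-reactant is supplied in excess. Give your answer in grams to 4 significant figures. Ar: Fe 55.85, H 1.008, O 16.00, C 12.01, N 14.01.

M(CO) = 12.01 + 16.00 = 28.01 g/mol.
M(NH3) = 14.01 + 3(1.008) = 17.034 g/mol.
n(CO) = 347.6 / 28.01 = 12.410 mol.
Reaction (1): CO→Fe ratio 3:2 ⇒ n(Fe) = 8.2732 mol.
Reaction (2): Fe→H2 ratio 1:1 ⇒ n(H2) = 8.2732 mol.
Reaction (3): H2→NH3 ratio 3:2 ⇒ n(NH3) = 5.5155 mol.
Mass of NH3 = 5.5155 × 17.034 = 93.951 g.

93.95 g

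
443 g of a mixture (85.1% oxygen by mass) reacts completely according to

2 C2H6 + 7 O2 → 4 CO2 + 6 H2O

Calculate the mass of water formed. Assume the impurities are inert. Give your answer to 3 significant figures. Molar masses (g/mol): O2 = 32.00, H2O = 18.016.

Mass of pure O2 = 443 g × 0.851 = 377.0 g.
n(O2) = 377.0 g / 32.00 g/mol = 11.78 mol.
From the equation the O2:H2O mole ratio is 7:6, so n(H2O) = 11.78 × 6/7 = 10.10 mol.
Mass of H2O = 10.10 mol × 18.016 g/mol = 181.9 g.

182 g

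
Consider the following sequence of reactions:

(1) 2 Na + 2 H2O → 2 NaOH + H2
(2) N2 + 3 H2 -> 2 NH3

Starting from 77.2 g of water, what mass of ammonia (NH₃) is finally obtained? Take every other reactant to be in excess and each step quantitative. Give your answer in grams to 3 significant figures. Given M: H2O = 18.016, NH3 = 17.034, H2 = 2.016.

n(H2O) = 77.20 / 18.016 = 4.285 mol.
Step 1 gives a 2:1 ratio of H2O to H2, so n(H2) = 2.143 mol.
In step 2 the H2:NH3 ratio is 3:2, so n(NH3) = 1.428 mol.
Mass of NH3 = 1.428 × 17.034 = 24.33 g.

24.3 g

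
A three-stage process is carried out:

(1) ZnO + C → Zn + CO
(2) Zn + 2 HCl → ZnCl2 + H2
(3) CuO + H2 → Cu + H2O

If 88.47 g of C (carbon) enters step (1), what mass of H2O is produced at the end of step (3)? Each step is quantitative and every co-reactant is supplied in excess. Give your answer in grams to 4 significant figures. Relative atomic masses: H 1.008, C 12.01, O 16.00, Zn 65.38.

M(C) = 12.01 g/mol.
M(H2O) = 2(1.008) + 16.00 = 18.016 g/mol.
n(C) = 88.47 / 12.01 = 7.3664 mol.
Reaction (1): C→Zn ratio 1:1 ⇒ n(Zn) = 7.3664 mol.
Reaction (2): Zn→H2 ratio 1:1 ⇒ n(H2) = 7.3664 mol.
Reaction (3): H2→H2O ratio 1:1 ⇒ n(H2O) = 7.3664 mol.
Mass of H2O = 7.3664 × 18.016 = 132.71 g.

132.7 g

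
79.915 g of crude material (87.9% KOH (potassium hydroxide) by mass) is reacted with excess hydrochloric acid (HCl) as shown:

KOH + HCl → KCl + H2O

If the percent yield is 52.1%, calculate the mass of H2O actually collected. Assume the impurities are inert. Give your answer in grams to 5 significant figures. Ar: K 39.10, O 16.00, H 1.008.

Pure KOH available = 79.915 g × 0.879 = 70.2453 g.
M(KOH) = 39.10 + 16.00 + 1.008 = 56.108 g/mol.
M(H2O) = 2(1.008) + 16.00 = 18.016 g/mol.
n(KOH) = 70.2453 g / 56.108 g/mol = 1.25197 mol.
From the equation the KOH:H2O mole ratio is 1:1, so n(H2O) = 1.25197 × 1/1 = 1.25197 mol.
Mass of H2O = 1.25197 mol × 18.016 g/mol = 22.5554 g.
Actual mass collected = 22.5554 g × 0.521 = 11.7514 g.

11.751 g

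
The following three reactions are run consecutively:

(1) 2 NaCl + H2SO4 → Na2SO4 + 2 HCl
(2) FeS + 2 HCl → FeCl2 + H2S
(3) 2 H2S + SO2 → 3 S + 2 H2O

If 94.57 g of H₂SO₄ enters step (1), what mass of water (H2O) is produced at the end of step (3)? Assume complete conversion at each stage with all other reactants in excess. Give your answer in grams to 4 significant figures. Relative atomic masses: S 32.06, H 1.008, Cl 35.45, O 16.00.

M(H2SO4) = 2(1.008) + 32.06 + 4(16.00) = 98.076 g/mol.
M(H2O) = 2(1.008) + 16.00 = 18.016 g/mol.
n(H2SO4) = 94.57 / 98.076 = 0.96425 mol.
Reaction (1): H2SO4→HCl ratio 1:2 ⇒ n(HCl) = 1.9285 mol.
Reaction (2): HCl→H2S ratio 2:1 ⇒ n(H2S) = 0.96425 mol.
Reaction (3): H2S→H2O ratio 2:2 ⇒ n(H2O) = 0.96425 mol.
Mass of H2O = 0.96425 × 18.016 = 17.372 g.

17.37 g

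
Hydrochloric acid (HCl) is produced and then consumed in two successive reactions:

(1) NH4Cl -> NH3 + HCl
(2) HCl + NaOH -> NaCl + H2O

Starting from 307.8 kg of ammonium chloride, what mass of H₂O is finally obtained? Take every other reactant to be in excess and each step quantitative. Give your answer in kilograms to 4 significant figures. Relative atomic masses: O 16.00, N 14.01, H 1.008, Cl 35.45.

M(NH4Cl) = 14.01 + 4(1.008) + 35.45 = 53.492 g/mol.
M(H2O) = 2(1.008) + 16.00 = 18.016 g/mol.
307.8 kg = 307800 g.
n(NH4Cl) = 307800 / 53.492 = 5754.1 mol.
Step 1 gives a 1:1 ratio of NH4Cl to HCl, so n(HCl) = 5754.1 mol.
In step 2 the HCl:H2O ratio is 1:1, so n(H2O) = 5754.1 mol.
Mass of H2O = 5754.1 × 18.016 = 103670 g = 103.7 kg.

103.7 kg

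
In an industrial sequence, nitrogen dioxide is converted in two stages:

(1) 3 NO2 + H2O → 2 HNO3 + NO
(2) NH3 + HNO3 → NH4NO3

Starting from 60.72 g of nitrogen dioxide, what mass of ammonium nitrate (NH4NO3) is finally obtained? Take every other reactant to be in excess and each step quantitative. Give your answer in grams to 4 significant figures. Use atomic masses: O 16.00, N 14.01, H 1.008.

70.43 g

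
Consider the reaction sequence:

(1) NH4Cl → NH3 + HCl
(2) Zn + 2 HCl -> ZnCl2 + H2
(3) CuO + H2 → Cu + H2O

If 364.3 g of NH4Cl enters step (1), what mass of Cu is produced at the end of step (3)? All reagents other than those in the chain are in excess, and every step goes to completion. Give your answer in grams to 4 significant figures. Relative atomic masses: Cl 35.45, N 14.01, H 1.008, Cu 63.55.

M(NH4Cl) = 14.01 + 4(1.008) + 35.45 = 53.492 g/mol.
M(Cu) = 63.55 g/mol.
n(NH4Cl) = 364.3 / 53.492 = 6.8104 mol.
Reaction (1): NH4Cl→HCl ratio 1:1 ⇒ n(HCl) = 6.8104 mol.
Reaction (2): HCl→H2 ratio 2:1 ⇒ n(H2) = 3.4052 mol.
Reaction (3): H2→Cu ratio 1:1 ⇒ n(Cu) = 3.4052 mol.
Mass of Cu = 3.4052 × 63.55 = 216.40 g.

216.4 g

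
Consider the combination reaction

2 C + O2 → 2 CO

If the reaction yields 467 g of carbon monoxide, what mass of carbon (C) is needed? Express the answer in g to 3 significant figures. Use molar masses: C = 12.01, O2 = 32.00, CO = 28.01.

n(CO) = 467.0 g / 28.01 g/mol = 16.67 mol.
From the equation the CO:C mole ratio is 2:2, so n(C) = 16.67 × 2/2 = 16.67 mol.
Mass of C = 16.67 mol × 12.01 g/mol = 200.2 g.

200 g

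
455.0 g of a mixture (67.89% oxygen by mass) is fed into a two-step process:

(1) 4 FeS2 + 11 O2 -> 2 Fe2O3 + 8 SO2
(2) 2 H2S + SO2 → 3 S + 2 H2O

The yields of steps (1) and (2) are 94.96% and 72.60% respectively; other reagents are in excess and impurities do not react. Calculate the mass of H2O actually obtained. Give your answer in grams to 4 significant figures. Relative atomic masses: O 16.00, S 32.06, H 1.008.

174.4 g

Pure O2 = 455.0 × 0.6789 = 308.90 g.
M(O2) = 2(16.00) = 32.00 g/mol.
M(H2O) = 2(1.008) + 16.00 = 18.016 g/mol.
n(O2) = 308.90 / 32.00 = 9.6531 mol.
Step 1 (O2:SO2 = 11:8): theoretical n(SO2) = 7.0204 mol; at 94.96% yield, n(SO2) = 6.6666 mol.
Step 2 (SO2:H2O = 1:2): theoretical n(H2O) = 13.333 mol, so theoretical mass = 13.333 × 18.016 = 240.21 g.
At 72.60% yield, actual mass of H2O = 240.21 × 0.7260 = 174.39 g.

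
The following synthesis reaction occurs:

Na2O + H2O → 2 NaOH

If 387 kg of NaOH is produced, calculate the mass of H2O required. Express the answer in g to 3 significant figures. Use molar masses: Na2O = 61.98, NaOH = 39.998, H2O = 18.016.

87200 g

Convert: 387 kg = 387000 g.
n(NaOH) = 387000 g / 39.998 g/mol = 9675 mol.
From the equation the NaOH:H2O mole ratio is 2:1, so n(H2O) = 9675 × 1/2 = 4838 mol.
Mass of H2O = 4838 mol × 18.016 g/mol = 87160 g.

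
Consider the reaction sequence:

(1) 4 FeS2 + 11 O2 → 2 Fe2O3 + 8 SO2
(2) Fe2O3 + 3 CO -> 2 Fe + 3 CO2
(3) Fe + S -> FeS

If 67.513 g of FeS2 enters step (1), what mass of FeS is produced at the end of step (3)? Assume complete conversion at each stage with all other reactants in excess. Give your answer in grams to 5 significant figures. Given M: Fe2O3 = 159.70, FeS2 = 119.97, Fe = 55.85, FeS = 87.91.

49.471 g

n(FeS2) = 67.513 / 119.97 = 0.562749 mol.
Reaction (1): FeS2→Fe2O3 ratio 4:2 ⇒ n(Fe2O3) = 0.281375 mol.
Reaction (2): Fe2O3→Fe ratio 1:2 ⇒ n(Fe) = 0.562749 mol.
Reaction (3): Fe→FeS ratio 1:1 ⇒ n(FeS) = 0.562749 mol.
Mass of FeS = 0.562749 × 87.91 = 49.4713 g.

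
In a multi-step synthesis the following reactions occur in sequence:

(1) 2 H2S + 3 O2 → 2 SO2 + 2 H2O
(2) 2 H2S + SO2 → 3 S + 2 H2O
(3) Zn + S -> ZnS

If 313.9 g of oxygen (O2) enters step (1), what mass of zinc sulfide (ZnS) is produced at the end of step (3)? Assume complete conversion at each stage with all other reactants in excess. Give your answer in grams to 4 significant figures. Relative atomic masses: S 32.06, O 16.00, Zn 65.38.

1912 g

M(O2) = 2(16.00) = 32.00 g/mol.
M(ZnS) = 65.38 + 32.06 = 97.44 g/mol.
n(O2) = 313.9 / 32.00 = 9.8094 mol.
Reaction (1): O2→SO2 ratio 3:2 ⇒ n(SO2) = 6.5396 mol.
Reaction (2): SO2→S ratio 1:3 ⇒ n(S) = 19.619 mol.
Reaction (3): S→ZnS ratio 1:1 ⇒ n(ZnS) = 19.619 mol.
Mass of ZnS = 19.619 × 97.44 = 1911.7 g.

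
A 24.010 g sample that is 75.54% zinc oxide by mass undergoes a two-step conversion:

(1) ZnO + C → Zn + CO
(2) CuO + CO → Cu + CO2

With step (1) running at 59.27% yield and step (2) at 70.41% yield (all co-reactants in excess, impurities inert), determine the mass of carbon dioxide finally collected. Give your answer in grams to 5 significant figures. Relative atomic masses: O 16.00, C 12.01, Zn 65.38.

Pure ZnO = 24.010 × 0.7554 = 18.1372 g.
M(ZnO) = 65.38 + 16.00 = 81.38 g/mol.
M(CO2) = 12.01 + 2(16.00) = 44.01 g/mol.
n(ZnO) = 18.1372 / 81.38 = 0.222870 mol.
Step 1 (ZnO:CO = 1:1): theoretical n(CO) = 0.222870 mol; at 59.27% yield, n(CO) = 0.132095 mol.
Step 2 (CO:CO2 = 1:1): theoretical n(CO2) = 0.132095 mol, so theoretical mass = 0.132095 × 44.01 = 5.81350 g.
At 70.41% yield, actual mass of CO2 = 5.81350 × 0.7041 = 4.09329 g.

4.0933 g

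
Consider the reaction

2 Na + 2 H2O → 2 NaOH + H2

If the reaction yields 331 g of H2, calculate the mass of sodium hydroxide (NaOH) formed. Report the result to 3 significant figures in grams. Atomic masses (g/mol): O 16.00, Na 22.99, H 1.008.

13100 g

M(H2) = 2(1.008) = 2.016 g/mol.
M(NaOH) = 22.99 + 16.00 + 1.008 = 39.998 g/mol.
n(H2) = 331.0 g / 2.016 g/mol = 164.2 mol.
From the equation the H2:NaOH mole ratio is 1:2, so n(NaOH) = 164.2 × 2/1 = 328.4 mol.
Mass of NaOH = 328.4 mol × 39.998 g/mol = 13130 g.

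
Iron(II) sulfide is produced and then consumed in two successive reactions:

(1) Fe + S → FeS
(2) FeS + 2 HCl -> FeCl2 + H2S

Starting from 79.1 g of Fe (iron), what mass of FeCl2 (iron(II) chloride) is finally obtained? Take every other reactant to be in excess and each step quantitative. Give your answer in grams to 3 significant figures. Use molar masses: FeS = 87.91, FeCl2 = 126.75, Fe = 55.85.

n(Fe) = 79.10 / 55.85 = 1.416 mol.
Step 1 gives a 1:1 ratio of Fe to FeS, so n(FeS) = 1.416 mol.
In step 2 the FeS:FeCl2 ratio is 1:1, so n(FeCl2) = 1.416 mol.
Mass of FeCl2 = 1.416 × 126.75 = 179.5 g.

180 g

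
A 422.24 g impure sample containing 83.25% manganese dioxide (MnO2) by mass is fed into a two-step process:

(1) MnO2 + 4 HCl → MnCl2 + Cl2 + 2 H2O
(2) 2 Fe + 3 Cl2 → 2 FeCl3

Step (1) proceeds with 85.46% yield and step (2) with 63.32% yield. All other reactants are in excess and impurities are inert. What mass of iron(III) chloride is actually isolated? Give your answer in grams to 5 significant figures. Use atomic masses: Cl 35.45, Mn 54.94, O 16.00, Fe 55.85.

236.59 g

Pure MnO2 = 422.24 × 0.8325 = 351.515 g.
M(MnO2) = 54.94 + 2(16.00) = 86.94 g/mol.
M(FeCl3) = 55.85 + 3(35.45) = 162.20 g/mol.
n(MnO2) = 351.515 / 86.94 = 4.04319 mol.
Step 1 (MnO2:Cl2 = 1:1): theoretical n(Cl2) = 4.04319 mol; at 85.46% yield, n(Cl2) = 3.45531 mol.
Step 2 (Cl2:FeCl3 = 3:2): theoretical n(FeCl3) = 2.30354 mol, so theoretical mass = 2.30354 × 162.20 = 373.634 g.
At 63.32% yield, actual mass of FeCl3 = 373.634 × 0.6332 = 236.585 g.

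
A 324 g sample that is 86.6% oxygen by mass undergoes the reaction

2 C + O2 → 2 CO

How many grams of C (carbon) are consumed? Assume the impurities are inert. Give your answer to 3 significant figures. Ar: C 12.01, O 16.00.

211 g

Mass of pure O2 = 324 g × 0.866 = 280.6 g.
M(O2) = 2(16.00) = 32.00 g/mol.
M(C) = 12.01 g/mol.
n(O2) = 280.6 g / 32.00 g/mol = 8.768 mol.
From the equation the O2:C mole ratio is 1:2, so n(C) = 8.768 × 2/1 = 17.54 mol.
Mass of C = 17.54 mol × 12.01 g/mol = 210.6 g.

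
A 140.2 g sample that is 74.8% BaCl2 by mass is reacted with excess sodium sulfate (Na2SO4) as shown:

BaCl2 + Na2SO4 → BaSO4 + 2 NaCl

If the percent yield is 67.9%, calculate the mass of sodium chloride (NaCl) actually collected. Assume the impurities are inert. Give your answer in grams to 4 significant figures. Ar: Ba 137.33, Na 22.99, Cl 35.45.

39.97 g

Pure BaCl2 available = 140.2 g × 0.748 = 104.87 g.
M(BaCl2) = 137.33 + 2(35.45) = 208.23 g/mol.
M(NaCl) = 22.99 + 35.45 = 58.44 g/mol.
n(BaCl2) = 104.87 g / 208.23 g/mol = 0.50362 mol.
From the equation the BaCl2:NaCl mole ratio is 1:2, so n(NaCl) = 0.50362 × 2/1 = 1.0072 mol.
Mass of NaCl = 1.0072 mol × 58.44 g/mol = 58.864 g.
Actual mass collected = 58.864 g × 0.679 = 39.968 g.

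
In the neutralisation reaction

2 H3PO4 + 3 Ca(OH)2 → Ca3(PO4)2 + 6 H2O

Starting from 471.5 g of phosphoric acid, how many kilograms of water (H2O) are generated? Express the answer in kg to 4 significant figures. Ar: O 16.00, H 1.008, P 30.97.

0.2601 kg

M(H3PO4) = 3(1.008) + 30.97 + 4(16.00) = 97.994 g/mol.
M(H2O) = 2(1.008) + 16.00 = 18.016 g/mol.
n(H3PO4) = 471.50 g / 97.994 g/mol = 4.8115 mol.
From the equation the H3PO4:H2O mole ratio is 2:6, so n(H2O) = 4.8115 × 6/2 = 14.435 mol.
Mass of H2O = 14.435 mol × 18.016 g/mol = 260.05 g.
Converting to kg: 260.05 g = 0.2601 kg.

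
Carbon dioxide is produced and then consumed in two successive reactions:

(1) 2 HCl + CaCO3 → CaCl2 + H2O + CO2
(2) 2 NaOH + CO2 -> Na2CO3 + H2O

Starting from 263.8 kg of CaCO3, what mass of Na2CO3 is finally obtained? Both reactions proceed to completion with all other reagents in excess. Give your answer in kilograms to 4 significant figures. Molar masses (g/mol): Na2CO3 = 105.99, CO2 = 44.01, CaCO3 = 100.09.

263.8 kg = 263800 g.
n(CaCO3) = 263800 / 100.09 = 2635.6 mol.
Step 1 gives a 1:1 ratio of CaCO3 to CO2, so n(CO2) = 2635.6 mol.
In step 2 the CO2:Na2CO3 ratio is 1:1, so n(Na2CO3) = 2635.6 mol.
Mass of Na2CO3 = 2635.6 × 105.99 = 279350 g = 279.4 kg.

279.4 kg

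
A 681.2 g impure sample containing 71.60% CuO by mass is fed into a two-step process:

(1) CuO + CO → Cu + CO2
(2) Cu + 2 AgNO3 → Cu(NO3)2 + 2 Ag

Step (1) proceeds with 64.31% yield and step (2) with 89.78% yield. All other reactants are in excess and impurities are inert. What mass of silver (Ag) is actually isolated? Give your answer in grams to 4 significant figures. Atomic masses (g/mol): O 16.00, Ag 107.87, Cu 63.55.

763.7 g

Pure CuO = 681.2 × 0.7160 = 487.74 g.
M(CuO) = 63.55 + 16.00 = 79.55 g/mol.
M(Ag) = 107.87 g/mol.
n(CuO) = 487.74 / 79.55 = 6.1312 mol.
Step 1 (CuO:Cu = 1:1): theoretical n(Cu) = 6.1312 mol; at 64.31% yield, n(Cu) = 3.9430 mol.
Step 2 (Cu:Ag = 1:2): theoretical n(Ag) = 7.8860 mol, so theoretical mass = 7.8860 × 107.87 = 850.66 g.
At 89.78% yield, actual mass of Ag = 850.66 × 0.8978 = 763.72 g.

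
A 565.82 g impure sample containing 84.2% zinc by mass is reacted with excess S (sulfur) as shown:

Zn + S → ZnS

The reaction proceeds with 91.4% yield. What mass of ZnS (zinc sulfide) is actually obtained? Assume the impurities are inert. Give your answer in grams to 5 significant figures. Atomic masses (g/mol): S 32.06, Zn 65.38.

648.98 g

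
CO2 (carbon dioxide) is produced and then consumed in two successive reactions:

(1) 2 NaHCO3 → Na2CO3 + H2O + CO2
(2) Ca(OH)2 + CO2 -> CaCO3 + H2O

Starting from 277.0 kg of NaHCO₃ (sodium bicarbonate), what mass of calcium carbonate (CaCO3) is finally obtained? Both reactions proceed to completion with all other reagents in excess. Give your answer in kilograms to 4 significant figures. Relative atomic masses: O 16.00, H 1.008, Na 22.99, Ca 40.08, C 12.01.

165.0 kg

M(NaHCO3) = 22.99 + 1.008 + 12.01 + 3(16.00) = 84.008 g/mol.
M(CaCO3) = 40.08 + 12.01 + 3(16.00) = 100.09 g/mol.
277.0 kg = 277000 g.
n(NaHCO3) = 277000 / 84.008 = 3297.3 mol.
Step 1 gives a 2:1 ratio of NaHCO3 to CO2, so n(CO2) = 1648.7 mol.
In step 2 the CO2:CaCO3 ratio is 1:1, so n(CaCO3) = 1648.7 mol.
Mass of CaCO3 = 1648.7 × 100.09 = 165010 g = 165.0 kg.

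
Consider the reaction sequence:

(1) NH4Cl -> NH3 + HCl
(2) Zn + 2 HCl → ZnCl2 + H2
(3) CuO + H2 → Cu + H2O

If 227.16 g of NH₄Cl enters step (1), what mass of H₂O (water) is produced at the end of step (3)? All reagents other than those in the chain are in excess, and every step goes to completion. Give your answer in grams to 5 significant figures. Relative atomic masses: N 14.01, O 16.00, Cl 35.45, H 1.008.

38.254 g

M(NH4Cl) = 14.01 + 4(1.008) + 35.45 = 53.492 g/mol.
M(H2O) = 2(1.008) + 16.00 = 18.016 g/mol.
n(NH4Cl) = 227.16 / 53.492 = 4.24662 mol.
Reaction (1): NH4Cl→HCl ratio 1:1 ⇒ n(HCl) = 4.24662 mol.
Reaction (2): HCl→H2 ratio 2:1 ⇒ n(H2) = 2.12331 mol.
Reaction (3): H2→H2O ratio 1:1 ⇒ n(H2O) = 2.12331 mol.
Mass of H2O = 2.12331 × 18.016 = 38.2535 g.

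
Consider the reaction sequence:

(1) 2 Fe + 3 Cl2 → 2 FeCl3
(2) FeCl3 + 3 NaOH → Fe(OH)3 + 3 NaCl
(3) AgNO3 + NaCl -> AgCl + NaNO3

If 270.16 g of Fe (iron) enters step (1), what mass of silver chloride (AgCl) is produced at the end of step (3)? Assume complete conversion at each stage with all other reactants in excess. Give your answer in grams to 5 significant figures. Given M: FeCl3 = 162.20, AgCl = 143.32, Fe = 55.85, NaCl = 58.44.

n(Fe) = 270.16 / 55.85 = 4.83724 mol.
Reaction (1): Fe→FeCl3 ratio 2:2 ⇒ n(FeCl3) = 4.83724 mol.
Reaction (2): FeCl3→NaCl ratio 1:3 ⇒ n(NaCl) = 14.5117 mol.
Reaction (3): NaCl→AgCl ratio 1:1 ⇒ n(AgCl) = 14.5117 mol.
Mass of AgCl = 14.5117 × 143.32 = 2079.82 g.

2079.8 g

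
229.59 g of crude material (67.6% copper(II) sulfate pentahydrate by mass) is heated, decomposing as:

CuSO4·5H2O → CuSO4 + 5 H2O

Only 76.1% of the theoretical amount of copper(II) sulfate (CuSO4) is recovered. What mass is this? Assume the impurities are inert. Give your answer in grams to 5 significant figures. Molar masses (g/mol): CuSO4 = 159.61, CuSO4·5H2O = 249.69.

Pure CuSO4·5H2O available = 229.59 g × 0.676 = 155.203 g.
n(CuSO4·5H2O) = 155.203 g / 249.69 g/mol = 0.621582 mol.
From the equation the CuSO4·5H2O:CuSO4 mole ratio is 1:1, so n(CuSO4) = 0.621582 × 1/1 = 0.621582 mol.
Mass of CuSO4 = 0.621582 mol × 159.61 g/mol = 99.2107 g.
Actual mass collected = 99.2107 g × 0.761 = 75.4994 g.

75.499 g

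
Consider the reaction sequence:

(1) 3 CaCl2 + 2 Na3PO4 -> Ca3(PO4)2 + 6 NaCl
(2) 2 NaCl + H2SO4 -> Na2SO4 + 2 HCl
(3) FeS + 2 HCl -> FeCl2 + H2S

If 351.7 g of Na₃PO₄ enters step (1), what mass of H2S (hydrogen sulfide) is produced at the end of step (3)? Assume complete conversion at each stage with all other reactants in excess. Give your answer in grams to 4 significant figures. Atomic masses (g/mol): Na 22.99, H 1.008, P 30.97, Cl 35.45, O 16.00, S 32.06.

M(Na3PO4) = 3(22.99) + 30.97 + 4(16.00) = 163.94 g/mol.
M(H2S) = 2(1.008) + 32.06 = 34.076 g/mol.
n(Na3PO4) = 351.7 / 163.94 = 2.1453 mol.
Reaction (1): Na3PO4→NaCl ratio 2:6 ⇒ n(NaCl) = 6.4359 mol.
Reaction (2): NaCl→HCl ratio 2:2 ⇒ n(HCl) = 6.4359 mol.
Reaction (3): HCl→H2S ratio 2:1 ⇒ n(H2S) = 3.2179 mol.
Mass of H2S = 3.2179 × 34.076 = 109.65 g.

109.7 g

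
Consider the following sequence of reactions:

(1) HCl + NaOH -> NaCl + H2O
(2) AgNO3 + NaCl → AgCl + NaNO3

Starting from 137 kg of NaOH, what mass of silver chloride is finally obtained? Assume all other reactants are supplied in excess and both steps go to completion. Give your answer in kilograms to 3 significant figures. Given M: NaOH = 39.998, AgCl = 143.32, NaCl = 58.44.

491 kg

137 kg = 137000 g.
n(NaOH) = 137000 / 39.998 = 3425 mol.
Step 1 gives a 1:1 ratio of NaOH to NaCl, so n(NaCl) = 3425 mol.
In step 2 the NaCl:AgCl ratio is 1:1, so n(AgCl) = 3425 mol.
Mass of AgCl = 3425 × 143.32 = 490900 g = 491 kg.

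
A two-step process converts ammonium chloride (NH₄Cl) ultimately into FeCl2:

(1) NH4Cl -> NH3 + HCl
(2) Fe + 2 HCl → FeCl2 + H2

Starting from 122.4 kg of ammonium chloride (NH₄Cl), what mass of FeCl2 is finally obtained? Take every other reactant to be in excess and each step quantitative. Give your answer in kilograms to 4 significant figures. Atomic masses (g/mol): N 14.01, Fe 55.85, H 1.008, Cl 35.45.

M(NH4Cl) = 14.01 + 4(1.008) + 35.45 = 53.492 g/mol.
M(FeCl2) = 55.85 + 2(35.45) = 126.75 g/mol.
122.4 kg = 122400 g.
n(NH4Cl) = 122400 / 53.492 = 2288.2 mol.
Step 1 gives a 1:1 ratio of NH4Cl to HCl, so n(HCl) = 2288.2 mol.
In step 2 the HCl:FeCl2 ratio is 2:1, so n(FeCl2) = 1144.1 mol.
Mass of FeCl2 = 1144.1 × 126.75 = 145010 g = 145.0 kg.

145.0 kg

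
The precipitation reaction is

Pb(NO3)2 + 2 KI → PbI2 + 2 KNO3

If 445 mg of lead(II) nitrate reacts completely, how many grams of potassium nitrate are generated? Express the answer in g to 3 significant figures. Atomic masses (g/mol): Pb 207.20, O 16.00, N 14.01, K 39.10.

0.272 g

M(Pb(NO3)2) = 207.20 + 2(14.01) + 6(16.00) = 331.22 g/mol.
M(KNO3) = 39.10 + 14.01 + 3(16.00) = 101.11 g/mol.
Convert: 445 mg = 0.4450 g.
n(Pb(NO3)2) = 0.4450 g / 331.22 g/mol = 0.001344 mol.
From the equation the Pb(NO3)2:KNO3 mole ratio is 1:2, so n(KNO3) = 0.001344 × 2/1 = 0.002687 mol.
Mass of KNO3 = 0.002687 mol × 101.11 g/mol = 0.2717 g.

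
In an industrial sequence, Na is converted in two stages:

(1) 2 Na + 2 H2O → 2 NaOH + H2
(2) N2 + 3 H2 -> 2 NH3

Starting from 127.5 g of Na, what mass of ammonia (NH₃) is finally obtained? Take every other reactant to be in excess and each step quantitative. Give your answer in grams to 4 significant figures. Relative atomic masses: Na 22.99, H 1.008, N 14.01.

31.49 g

M(Na) = 22.99 g/mol.
M(NH3) = 14.01 + 3(1.008) = 17.034 g/mol.
n(Na) = 127.50 / 22.99 = 5.5459 mol.
Step 1 gives a 2:1 ratio of Na to H2, so n(H2) = 2.7729 mol.
In step 2 the H2:NH3 ratio is 3:2, so n(NH3) = 1.8486 mol.
Mass of NH3 = 1.8486 × 17.034 = 31.490 g.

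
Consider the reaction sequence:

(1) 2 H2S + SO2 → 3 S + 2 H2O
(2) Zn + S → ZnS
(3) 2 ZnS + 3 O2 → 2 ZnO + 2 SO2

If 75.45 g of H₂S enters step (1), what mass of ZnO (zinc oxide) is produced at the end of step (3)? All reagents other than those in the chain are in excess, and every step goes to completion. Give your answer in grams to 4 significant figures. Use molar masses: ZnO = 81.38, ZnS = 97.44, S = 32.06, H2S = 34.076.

n(H2S) = 75.45 / 34.076 = 2.2142 mol.
Reaction (1): H2S→S ratio 2:3 ⇒ n(S) = 3.3213 mol.
Reaction (2): S→ZnS ratio 1:1 ⇒ n(ZnS) = 3.3213 mol.
Reaction (3): ZnS→ZnO ratio 2:2 ⇒ n(ZnO) = 3.3213 mol.
Mass of ZnO = 3.3213 × 81.38 = 270.28 g.

270.3 g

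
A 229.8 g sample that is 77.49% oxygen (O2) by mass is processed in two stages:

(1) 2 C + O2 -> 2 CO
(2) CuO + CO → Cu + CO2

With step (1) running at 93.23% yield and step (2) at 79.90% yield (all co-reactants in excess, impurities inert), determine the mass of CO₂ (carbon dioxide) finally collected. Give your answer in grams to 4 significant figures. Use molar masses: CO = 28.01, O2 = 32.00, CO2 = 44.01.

364.9 g

Pure O2 = 229.8 × 0.7749 = 178.07 g.
n(O2) = 178.07 / 32.00 = 5.5648 mol.
Step 1 (O2:CO = 1:2): theoretical n(CO) = 11.130 mol; at 93.23% yield, n(CO) = 10.376 mol.
Step 2 (CO:CO2 = 1:1): theoretical n(CO2) = 10.376 mol, so theoretical mass = 10.376 × 44.01 = 456.65 g.
At 79.90% yield, actual mass of CO2 = 456.65 × 0.7990 = 364.86 g.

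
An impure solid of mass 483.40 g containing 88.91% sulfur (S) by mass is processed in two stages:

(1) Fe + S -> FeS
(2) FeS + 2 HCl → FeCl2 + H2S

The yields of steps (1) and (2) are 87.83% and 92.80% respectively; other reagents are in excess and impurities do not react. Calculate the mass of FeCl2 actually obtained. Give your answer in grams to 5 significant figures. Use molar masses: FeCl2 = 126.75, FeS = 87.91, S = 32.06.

1384.9 g

Pure S = 483.40 × 0.8891 = 429.791 g.
n(S) = 429.791 / 32.06 = 13.4058 mol.
Step 1 (S:FeS = 1:1): theoretical n(FeS) = 13.4058 mol; at 87.83% yield, n(FeS) = 11.7743 mol.
Step 2 (FeS:FeCl2 = 1:1): theoretical n(FeCl2) = 11.7743 mol, so theoretical mass = 11.7743 × 126.75 = 1492.40 g.
At 92.80% yield, actual mass of FeCl2 = 1492.40 × 0.9280 = 1384.95 g.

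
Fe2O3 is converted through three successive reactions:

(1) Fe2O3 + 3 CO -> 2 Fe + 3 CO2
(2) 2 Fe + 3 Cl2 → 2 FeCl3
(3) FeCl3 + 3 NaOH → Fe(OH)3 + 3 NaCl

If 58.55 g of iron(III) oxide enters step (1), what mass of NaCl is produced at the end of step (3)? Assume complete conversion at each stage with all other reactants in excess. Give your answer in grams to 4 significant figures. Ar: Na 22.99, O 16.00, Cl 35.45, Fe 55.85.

M(Fe2O3) = 2(55.85) + 3(16.00) = 159.70 g/mol.
M(NaCl) = 22.99 + 35.45 = 58.44 g/mol.
n(Fe2O3) = 58.55 / 159.70 = 0.36662 mol.
Reaction (1): Fe2O3→Fe ratio 1:2 ⇒ n(Fe) = 0.73325 mol.
Reaction (2): Fe→FeCl3 ratio 2:2 ⇒ n(FeCl3) = 0.73325 mol.
Reaction (3): FeCl3→NaCl ratio 1:3 ⇒ n(NaCl) = 2.1997 mol.
Mass of NaCl = 2.1997 × 58.44 = 128.55 g.

128.6 g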